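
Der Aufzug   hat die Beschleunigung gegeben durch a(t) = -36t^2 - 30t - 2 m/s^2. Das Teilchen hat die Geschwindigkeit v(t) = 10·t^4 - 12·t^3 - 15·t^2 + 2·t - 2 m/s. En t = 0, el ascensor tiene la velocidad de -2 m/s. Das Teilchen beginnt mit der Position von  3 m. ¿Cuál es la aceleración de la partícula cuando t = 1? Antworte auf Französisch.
Nous devons dériver notre équation de la vitesse v(t) = 10·t^4 - 12·t^3 - 15·t^2 + 2·t - 2 1 fois. En dérivant la vitesse, nous obtenons l'accélération: a(t) = 40·t^3 - 36·t^2 - 30·t + 2. Nous avons l'accélération a(t) = 40·t^3 - 36·t^2 - 30·t + 2. En substituant t = 1: a(1) = -24.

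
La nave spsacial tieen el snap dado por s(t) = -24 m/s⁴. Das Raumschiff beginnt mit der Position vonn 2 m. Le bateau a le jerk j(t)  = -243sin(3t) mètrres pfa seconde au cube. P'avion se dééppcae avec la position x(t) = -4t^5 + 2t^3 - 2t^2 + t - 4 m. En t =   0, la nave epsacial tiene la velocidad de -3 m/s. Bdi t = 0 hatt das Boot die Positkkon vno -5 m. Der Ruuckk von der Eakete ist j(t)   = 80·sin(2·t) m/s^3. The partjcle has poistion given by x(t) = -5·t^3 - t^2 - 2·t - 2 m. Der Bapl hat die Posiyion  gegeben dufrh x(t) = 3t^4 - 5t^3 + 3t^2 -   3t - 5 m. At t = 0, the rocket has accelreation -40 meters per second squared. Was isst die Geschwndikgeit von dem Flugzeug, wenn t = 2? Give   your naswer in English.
Starting from position x(t) = -4·t^5 + 2·t^3 - 2·t^2 + t - 4, we take 1 derivative. The derivative of position gives velocity: v(t) = -20·t^4 + 6·t^2 - 4·t + 1. From the given velocity equation v(t) = -20·t^4 + 6·t^2 - 4·t + 1, we substitute t = 2 to get v = -303.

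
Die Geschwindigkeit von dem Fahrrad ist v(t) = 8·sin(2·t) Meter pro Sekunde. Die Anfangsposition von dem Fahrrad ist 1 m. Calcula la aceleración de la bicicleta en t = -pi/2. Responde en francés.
Nous devons dériver notre équation de la vitesse v(t) = 8·sin(2·t) 1 fois. En dérivant la vitesse, nous obtenons l'accélération: a(t) = 16·cos(2·t). En utilisant a(t) = 16·cos(2·t) et en substituant t = -pi/2, nous trouvons a = -16.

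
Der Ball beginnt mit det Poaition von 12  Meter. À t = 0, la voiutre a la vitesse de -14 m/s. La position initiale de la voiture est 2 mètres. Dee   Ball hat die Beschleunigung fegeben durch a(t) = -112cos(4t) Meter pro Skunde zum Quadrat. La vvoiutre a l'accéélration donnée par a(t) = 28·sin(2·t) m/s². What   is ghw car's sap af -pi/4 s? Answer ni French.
En partant de l'accélération a(t) = 28·sin(2·t), nous prenons 2 dérivées. En dérivant l'accélération, nous obtenons le jerk: j(t) = 56·cos(2·t). La dérivée du jerk donne le snap: s(t) = -112·sin(2·t). Nous avons le snap s(t) = -112·sin(2·t). En substituant t = -pi/4: s(-pi/4) = 112.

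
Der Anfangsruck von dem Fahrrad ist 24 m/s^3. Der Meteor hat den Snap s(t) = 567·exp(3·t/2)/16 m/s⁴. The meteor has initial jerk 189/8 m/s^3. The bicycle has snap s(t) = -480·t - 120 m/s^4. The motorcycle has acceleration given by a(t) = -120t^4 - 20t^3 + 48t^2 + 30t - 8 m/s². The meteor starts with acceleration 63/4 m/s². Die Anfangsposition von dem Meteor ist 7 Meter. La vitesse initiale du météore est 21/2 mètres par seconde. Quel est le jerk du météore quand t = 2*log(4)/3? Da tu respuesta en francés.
En partant du snap s(t) = 567·exp(3·t/2)/16, nous prenons 1 intégrale. En intégrant le snap et en utilisant la condition initiale j(0) = 189/8, nous obtenons j(t) = 189·exp(3·t/2)/8. Nous avons le jerk j(t) = 189·exp(3·t/2)/8. En substituant t = 2*log(4)/3: j(2*log(4)/3) = 189/2.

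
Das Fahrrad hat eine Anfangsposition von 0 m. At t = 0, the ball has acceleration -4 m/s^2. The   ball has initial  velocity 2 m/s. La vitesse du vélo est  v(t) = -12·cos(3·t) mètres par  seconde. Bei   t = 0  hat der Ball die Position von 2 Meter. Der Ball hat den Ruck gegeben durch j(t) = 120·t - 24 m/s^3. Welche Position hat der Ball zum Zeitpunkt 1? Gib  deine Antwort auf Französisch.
Pour résoudre ceci, nous devons prendre 3 intégrales de notre équation du jerk j(t) = 120·t - 24. L'intégrale du jerk, avec a(0) = -4, donne l'accélération: a(t) = 60·t^2 - 24·t - 4. L'intégrale de l'accélération est la vitesse. En utilisant v(0) = 2, nous obtenons v(t) = 20·t^3 - 12·t^2 - 4·t + 2. En prenant ∫v(t)dt et en appliquant x(0) = 2, nous trouvons x(t) = 5·t^4 - 4·t^3 - 2·t^2 + 2·t + 2. En utilisant x(t) = 5·t^4 - 4·t^3 - 2·t^2 + 2·t + 2 et en substituant t = 1, nous trouvons x = 3.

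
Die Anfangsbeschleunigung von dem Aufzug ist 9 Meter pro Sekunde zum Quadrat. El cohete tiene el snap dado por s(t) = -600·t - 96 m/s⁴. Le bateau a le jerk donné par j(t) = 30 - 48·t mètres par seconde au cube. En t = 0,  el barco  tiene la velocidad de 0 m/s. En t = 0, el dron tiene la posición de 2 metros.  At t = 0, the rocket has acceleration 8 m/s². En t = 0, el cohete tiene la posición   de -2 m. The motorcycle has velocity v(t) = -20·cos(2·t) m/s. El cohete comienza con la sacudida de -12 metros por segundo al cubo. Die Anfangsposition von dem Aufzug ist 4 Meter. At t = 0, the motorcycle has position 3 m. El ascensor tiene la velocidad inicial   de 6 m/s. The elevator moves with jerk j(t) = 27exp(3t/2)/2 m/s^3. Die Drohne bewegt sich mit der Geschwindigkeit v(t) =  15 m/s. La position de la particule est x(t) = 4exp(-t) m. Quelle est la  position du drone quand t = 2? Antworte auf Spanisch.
Debemos encontrar la integral de nuestra ecuación de la velocidad v(t) = 15 1 vez. La integral de la velocidad, con x(0) = 2, da la posición: x(t) = 15·t + 2. De la ecuación de la posición x(t) = 15·t + 2, sustituimos t = 2 para obtener x = 32.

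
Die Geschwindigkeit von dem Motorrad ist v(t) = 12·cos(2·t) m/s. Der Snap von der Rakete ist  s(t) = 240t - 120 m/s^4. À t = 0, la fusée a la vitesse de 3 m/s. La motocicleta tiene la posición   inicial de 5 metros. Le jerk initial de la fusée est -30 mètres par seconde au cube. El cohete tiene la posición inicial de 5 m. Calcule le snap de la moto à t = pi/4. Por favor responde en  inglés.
We must differentiate our velocity equation v(t) = 12·cos(2·t) 3 times. Taking d/dt of v(t), we find a(t) = -24·sin(2·t). Differentiating acceleration, we get jerk: j(t) = -48·cos(2·t). Differentiating jerk, we get snap: s(t) = 96·sin(2·t). We have snap s(t) = 96·sin(2·t). Substituting t = pi/4: s(pi/4) = 96.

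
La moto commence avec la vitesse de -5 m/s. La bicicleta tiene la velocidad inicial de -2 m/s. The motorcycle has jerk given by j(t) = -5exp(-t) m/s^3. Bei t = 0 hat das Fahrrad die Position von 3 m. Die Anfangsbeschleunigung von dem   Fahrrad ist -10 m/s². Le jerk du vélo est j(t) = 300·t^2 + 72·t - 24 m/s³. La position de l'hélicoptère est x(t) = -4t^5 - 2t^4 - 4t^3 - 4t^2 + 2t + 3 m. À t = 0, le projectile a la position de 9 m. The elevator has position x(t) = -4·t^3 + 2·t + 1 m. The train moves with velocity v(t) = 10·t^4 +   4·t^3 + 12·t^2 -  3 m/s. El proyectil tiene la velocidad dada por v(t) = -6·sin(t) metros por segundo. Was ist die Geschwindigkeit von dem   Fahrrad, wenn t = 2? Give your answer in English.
We must find the integral of our jerk equation j(t) = 300·t^2 + 72·t - 24 2 times. Taking ∫j(t)dt and applying a(0) = -10, we find a(t) = 100·t^3 + 36·t^2 - 24·t - 10. Finding the antiderivative of a(t) and using v(0) = -2: v(t) = 25·t^4 + 12·t^3 - 12·t^2 - 10·t - 2. We have velocity v(t) = 25·t^4 + 12·t^3 - 12·t^2 - 10·t - 2. Substituting t = 2: v(2) = 426.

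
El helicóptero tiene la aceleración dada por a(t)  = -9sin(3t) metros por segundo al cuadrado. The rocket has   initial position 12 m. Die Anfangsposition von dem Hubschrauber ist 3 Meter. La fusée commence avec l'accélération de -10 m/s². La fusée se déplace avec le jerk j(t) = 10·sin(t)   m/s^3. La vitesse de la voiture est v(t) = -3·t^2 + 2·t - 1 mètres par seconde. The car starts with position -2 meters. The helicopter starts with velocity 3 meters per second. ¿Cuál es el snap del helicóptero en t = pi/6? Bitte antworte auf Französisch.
Pour résoudre ceci, nous devons prendre 2 dérivées de notre équation de l'accélération a(t) = -9·sin(3·t). La dérivée de l'accélération donne le jerk: j(t) = -27·cos(3·t). La dérivée du jerk donne le snap: s(t) = 81·sin(3·t). De l'équation du snap s(t) = 81·sin(3·t), nous substituons t = pi/6 pour obtenir s = 81.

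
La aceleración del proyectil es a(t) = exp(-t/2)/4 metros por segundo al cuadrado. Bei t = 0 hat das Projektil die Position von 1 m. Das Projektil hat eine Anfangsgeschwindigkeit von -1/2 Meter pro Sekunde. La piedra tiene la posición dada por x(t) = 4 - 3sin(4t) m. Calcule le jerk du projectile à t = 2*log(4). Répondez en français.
Nous devons dériver notre équation de l'accélération a(t) = exp(-t/2)/4 1 fois. En prenant d/dt de a(t), nous trouvons j(t) = -exp(-t/2)/8. Nous avons le jerk j(t) = -exp(-t/2)/8. En substituant t = 2*log(4): j(2*log(4)) = -1/32.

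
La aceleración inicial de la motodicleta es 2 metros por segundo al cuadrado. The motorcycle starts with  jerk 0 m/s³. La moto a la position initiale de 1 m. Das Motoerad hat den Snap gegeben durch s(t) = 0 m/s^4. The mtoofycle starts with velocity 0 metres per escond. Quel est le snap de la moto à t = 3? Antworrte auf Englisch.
Using s(t) = 0 and substituting t = 3, we find s = 0.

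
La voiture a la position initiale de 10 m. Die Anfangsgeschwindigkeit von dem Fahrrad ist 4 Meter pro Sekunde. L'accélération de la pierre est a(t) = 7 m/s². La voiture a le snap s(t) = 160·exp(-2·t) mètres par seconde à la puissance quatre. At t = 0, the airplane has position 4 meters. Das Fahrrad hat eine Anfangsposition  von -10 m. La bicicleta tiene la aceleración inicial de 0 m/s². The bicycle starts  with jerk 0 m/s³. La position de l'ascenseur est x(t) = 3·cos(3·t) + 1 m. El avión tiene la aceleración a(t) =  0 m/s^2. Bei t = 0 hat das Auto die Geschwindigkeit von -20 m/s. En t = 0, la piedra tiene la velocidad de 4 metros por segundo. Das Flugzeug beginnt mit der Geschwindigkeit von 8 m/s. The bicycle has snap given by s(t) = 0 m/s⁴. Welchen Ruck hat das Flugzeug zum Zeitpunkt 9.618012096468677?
Wir müssen unsere Gleichung für die Beschleunigung a(t) = 0 1-mal ableiten. Durch Ableiten von der Beschleunigung erhalten wir den Ruck: j(t) = 0. Aus der Gleichung für den Ruck j(t) = 0, setzen wir t = 9.618012096468677 ein und erhalten j = 0.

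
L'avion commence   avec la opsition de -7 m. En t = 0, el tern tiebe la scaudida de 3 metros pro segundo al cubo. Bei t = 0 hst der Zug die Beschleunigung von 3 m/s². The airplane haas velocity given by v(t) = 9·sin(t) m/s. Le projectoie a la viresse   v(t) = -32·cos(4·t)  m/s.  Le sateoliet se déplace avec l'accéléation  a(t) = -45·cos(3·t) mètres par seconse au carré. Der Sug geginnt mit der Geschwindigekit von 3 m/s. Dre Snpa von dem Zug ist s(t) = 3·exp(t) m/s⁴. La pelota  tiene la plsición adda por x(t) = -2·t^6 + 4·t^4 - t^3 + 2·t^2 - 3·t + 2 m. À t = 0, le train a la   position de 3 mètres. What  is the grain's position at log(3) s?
To solve this, we need to take 4 antiderivatives of our snap equation s(t) = 3·exp(t). The integral of snap is jerk. Using j(0) = 3, we get j(t) = 3·exp(t). Taking ∫j(t)dt and applying a(0) = 3, we find a(t) = 3·exp(t). Integrating acceleration and using the initial condition v(0) = 3, we get v(t) = 3·exp(t). The antiderivative of velocity, with x(0) = 3, gives position: x(t) = 3·exp(t). We have position x(t) = 3·exp(t). Substituting t = log(3): x(log(3)) = 9.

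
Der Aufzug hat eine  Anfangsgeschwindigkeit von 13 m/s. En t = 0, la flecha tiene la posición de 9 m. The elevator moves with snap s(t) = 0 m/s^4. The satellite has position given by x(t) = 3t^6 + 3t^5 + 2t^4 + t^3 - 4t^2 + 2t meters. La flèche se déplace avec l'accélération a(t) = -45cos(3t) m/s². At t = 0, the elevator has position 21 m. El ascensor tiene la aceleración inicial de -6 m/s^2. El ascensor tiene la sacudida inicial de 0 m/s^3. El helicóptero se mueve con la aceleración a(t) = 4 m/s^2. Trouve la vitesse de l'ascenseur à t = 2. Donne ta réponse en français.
Nous devons trouver l'intégrale de notre équation du snap s(t) = 0 3 fois. En intégrant le snap et en utilisant la condition initiale j(0) = 0, nous obtenons j(t) = 0. En intégrant le jerk et en utilisant la condition initiale a(0) = -6, nous obtenons a(t) = -6. En intégrant l'accélération et en utilisant la condition initiale v(0) = 13, nous obtenons v(t) = 13 - 6·t. Nous avons la vitesse v(t) = 13 - 6·t. En substituant t = 2: v(2) = 1.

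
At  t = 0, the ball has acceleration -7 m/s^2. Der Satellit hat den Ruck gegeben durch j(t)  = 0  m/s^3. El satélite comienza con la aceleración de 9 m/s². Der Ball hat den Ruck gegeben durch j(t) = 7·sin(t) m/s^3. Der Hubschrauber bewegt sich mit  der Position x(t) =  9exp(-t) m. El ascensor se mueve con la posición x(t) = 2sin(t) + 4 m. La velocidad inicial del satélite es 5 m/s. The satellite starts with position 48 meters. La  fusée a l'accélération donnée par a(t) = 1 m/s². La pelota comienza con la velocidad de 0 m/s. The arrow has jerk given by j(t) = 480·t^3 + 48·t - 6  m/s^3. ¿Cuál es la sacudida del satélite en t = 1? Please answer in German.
Wir haben den Ruck j(t) = 0. Durch Einsetzen von t = 1: j(1) = 0.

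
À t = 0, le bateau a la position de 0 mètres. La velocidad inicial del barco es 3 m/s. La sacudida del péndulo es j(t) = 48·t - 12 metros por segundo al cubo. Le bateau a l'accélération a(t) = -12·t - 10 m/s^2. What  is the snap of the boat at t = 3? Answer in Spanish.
Para resolver esto, necesitamos tomar 2 derivadas de nuestra ecuación de la aceleración a(t) = -12·t - 10. Derivando la aceleración, obtenemos la sacudida: j(t) = -12. Derivando la sacudida, obtenemos el snap: s(t) = 0. Usando s(t) = 0 y sustituyendo t = 3, encontramos s = 0.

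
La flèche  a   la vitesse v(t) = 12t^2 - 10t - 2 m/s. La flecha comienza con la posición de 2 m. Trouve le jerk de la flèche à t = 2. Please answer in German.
Wir müssen unsere Gleichung für die Geschwindigkeit v(t) = 12·t^2 - 10·t - 2 2-mal ableiten. Mit d/dt von v(t) finden wir a(t) = 24·t - 10. Die Ableitung von der Beschleunigung ergibt den Ruck: j(t) = 24. Mit j(t) = 24 und Einsetzen von t = 2, finden wir j = 24.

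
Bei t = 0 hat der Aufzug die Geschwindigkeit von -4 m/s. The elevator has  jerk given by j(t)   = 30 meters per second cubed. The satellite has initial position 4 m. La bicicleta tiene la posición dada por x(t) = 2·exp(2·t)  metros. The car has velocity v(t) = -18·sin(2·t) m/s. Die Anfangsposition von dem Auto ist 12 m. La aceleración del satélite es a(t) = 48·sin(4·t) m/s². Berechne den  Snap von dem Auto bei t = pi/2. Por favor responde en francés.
Pour résoudre ceci, nous devons prendre 3 dérivées de notre équation de la vitesse v(t) = -18·sin(2·t). La dérivée de la vitesse donne l'accélération: a(t) = -36·cos(2·t). En prenant d/dt de a(t), nous trouvons j(t) = 72·sin(2·t). En dérivant le jerk, nous obtenons le snap: s(t) = 144·cos(2·t). Nous avons le snap s(t) = 144·cos(2·t). En substituant t = pi/2: s(pi/2) = -144.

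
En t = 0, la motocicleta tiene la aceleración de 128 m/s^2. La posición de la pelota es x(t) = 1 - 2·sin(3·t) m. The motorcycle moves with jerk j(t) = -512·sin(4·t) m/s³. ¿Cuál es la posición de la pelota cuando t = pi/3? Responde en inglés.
Using x(t) = 1 - 2·sin(3·t) and substituting t = pi/3, we find x = 1.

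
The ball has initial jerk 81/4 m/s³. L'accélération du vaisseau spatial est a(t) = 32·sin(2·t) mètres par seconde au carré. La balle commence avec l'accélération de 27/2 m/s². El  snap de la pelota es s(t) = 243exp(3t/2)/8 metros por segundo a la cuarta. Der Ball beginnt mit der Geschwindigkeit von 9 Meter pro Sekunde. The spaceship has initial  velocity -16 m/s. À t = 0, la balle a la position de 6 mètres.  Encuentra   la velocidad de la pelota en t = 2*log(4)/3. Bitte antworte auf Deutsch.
Ausgehend von dem Snap s(t) = 243·exp(3·t/2)/8, nehmen wir 3 Integrale. Die Stammfunktion von dem Snap ist der Ruck. Mit j(0) = 81/4 erhalten wir j(t) = 81·exp(3·t/2)/4. Das Integral von dem Ruck ist die Beschleunigung. Mit a(0) = 27/2 erhalten wir a(t) = 27·exp(3·t/2)/2. Das Integral von der Beschleunigung ist die Geschwindigkeit. Mit v(0) = 9 erhalten wir v(t) = 9·exp(3·t/2). Aus der Gleichung für die Geschwindigkeit v(t) = 9·exp(3·t/2), setzen wir t = 2*log(4)/3 ein und erhalten v = 36.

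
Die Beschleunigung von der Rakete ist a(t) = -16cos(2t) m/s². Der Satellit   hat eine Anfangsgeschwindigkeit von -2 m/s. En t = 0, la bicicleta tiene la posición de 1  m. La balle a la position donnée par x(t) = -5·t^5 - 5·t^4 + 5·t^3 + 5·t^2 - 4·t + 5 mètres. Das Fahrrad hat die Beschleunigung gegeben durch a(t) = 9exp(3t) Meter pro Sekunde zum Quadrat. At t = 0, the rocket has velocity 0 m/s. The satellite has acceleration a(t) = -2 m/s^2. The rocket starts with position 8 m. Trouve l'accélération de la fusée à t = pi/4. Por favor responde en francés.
Nous avons l'accélération a(t) = -16·cos(2·t). En substituant t = pi/4: a(pi/4) = 0.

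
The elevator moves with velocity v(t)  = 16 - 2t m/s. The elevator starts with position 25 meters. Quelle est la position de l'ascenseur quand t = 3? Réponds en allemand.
Wir müssen unsere Gleichung für die Geschwindigkeit v(t) = 16 - 2·t 1-mal integrieren. Das Integral von der Geschwindigkeit, mit x(0) = 25, ergibt die Position: x(t) = -t^2 + 16·t + 25. Mit x(t) = -t^2 + 16·t + 25 und Einsetzen von t = 3, finden wir x = 64.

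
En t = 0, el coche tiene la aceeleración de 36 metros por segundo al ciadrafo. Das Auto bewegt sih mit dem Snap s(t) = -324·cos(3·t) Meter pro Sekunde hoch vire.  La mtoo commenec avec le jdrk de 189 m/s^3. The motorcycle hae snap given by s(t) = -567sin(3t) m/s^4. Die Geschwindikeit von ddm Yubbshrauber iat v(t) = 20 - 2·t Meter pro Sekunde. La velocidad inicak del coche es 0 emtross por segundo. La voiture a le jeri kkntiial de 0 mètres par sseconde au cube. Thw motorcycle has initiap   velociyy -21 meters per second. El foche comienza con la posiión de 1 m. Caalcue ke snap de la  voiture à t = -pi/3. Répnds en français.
De l'équation du snap s(t) = -324·cos(3·t), nous substituons t = -pi/3 pour obtenir s = 324.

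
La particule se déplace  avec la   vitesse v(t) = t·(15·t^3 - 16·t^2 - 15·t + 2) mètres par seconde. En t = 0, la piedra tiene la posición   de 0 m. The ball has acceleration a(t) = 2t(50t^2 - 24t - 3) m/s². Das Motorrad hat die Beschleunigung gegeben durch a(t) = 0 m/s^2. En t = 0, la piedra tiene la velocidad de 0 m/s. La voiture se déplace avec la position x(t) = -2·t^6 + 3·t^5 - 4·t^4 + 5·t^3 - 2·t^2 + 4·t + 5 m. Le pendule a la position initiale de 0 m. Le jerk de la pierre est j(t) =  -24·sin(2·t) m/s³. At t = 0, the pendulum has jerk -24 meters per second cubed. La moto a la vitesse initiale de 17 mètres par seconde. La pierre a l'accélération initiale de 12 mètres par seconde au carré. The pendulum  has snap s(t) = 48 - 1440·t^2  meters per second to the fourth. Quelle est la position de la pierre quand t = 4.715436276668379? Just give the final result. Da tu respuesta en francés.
À t = 4.715436276668379, x = 5.99994428408462.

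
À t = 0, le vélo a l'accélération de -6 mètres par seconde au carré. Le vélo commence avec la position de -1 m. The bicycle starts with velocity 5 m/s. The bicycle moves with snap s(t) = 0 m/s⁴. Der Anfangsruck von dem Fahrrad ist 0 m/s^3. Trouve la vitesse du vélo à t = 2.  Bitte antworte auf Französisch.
En partant du snap s(t) = 0, nous prenons 3 primitives. L'intégrale du snap, avec j(0) = 0, donne le jerk: j(t) = 0. En intégrant le jerk et en utilisant la condition initiale a(0) = -6, nous obtenons a(t) = -6. En prenant ∫a(t)dt et en appliquant v(0) = 5, nous trouvons v(t) = 5 - 6·t. De l'équation de la vitesse v(t) = 5 - 6·t, nous substituons t = 2 pour obtenir v = -7.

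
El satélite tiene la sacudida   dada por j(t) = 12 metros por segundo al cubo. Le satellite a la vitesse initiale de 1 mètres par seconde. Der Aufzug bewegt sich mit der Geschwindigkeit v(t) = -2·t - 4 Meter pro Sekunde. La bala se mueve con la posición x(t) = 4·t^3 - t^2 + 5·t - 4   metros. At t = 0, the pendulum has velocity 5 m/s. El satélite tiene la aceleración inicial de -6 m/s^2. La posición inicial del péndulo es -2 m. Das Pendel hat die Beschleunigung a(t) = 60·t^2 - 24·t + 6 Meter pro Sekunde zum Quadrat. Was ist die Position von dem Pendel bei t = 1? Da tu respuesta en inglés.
Starting from acceleration a(t) = 60·t^2 - 24·t + 6, we take 2 antiderivatives. The antiderivative of acceleration, with v(0) = 5, gives velocity: v(t) = 20·t^3 - 12·t^2 + 6·t + 5. The antiderivative of velocity, with x(0) = -2, gives position: x(t) = 5·t^4 - 4·t^3 + 3·t^2 + 5·t - 2. We have position x(t) = 5·t^4 - 4·t^3 + 3·t^2 + 5·t - 2. Substituting t = 1: x(1) = 7.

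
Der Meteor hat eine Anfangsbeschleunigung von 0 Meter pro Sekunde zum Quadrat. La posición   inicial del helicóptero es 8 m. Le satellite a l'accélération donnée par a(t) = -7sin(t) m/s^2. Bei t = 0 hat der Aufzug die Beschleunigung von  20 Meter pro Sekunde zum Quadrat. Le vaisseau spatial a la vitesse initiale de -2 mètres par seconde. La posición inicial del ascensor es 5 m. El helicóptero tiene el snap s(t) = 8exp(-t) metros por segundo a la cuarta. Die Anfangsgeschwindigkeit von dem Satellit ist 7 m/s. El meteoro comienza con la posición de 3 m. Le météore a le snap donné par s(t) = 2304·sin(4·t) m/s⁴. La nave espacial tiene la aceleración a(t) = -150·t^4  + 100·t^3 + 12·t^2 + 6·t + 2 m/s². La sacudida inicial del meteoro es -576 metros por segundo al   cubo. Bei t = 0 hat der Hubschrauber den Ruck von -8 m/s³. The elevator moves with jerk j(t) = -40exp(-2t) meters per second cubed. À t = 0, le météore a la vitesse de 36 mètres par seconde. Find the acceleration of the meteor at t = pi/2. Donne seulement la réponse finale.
The answer is 0.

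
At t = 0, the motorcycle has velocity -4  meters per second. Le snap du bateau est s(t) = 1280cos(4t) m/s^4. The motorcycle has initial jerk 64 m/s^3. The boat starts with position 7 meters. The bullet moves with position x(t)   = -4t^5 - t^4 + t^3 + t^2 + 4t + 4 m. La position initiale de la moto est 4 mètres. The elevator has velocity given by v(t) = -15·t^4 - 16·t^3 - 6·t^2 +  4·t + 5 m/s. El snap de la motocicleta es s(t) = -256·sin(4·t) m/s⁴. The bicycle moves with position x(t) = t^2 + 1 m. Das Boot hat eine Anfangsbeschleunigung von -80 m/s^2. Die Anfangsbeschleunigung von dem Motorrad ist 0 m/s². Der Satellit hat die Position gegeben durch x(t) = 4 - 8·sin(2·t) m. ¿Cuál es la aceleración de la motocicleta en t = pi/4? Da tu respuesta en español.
Partiendo del snap s(t) = -256·sin(4·t), tomamos 2 integrales. Integrando el snap y usando la condición inicial j(0) = 64, obtenemos j(t) = 64·cos(4·t). Tomando ∫j(t)dt y aplicando a(0) = 0, encontramos a(t) = 16·sin(4·t). De la ecuación de la aceleración a(t) = 16·sin(4·t), sustituimos t = pi/4 para obtener a = 0.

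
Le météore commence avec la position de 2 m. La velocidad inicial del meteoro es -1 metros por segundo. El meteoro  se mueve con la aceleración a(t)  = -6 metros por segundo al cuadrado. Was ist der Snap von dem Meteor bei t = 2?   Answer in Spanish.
Debemos derivar nuestra ecuación de la aceleración a(t) = -6 2 veces. Tomando d/dt de a(t), encontramos j(t) = 0. Derivando la sacudida, obtenemos el snap: s(t) = 0. Tenemos el snap s(t) = 0. Sustituyendo t = 2: s(2) = 0.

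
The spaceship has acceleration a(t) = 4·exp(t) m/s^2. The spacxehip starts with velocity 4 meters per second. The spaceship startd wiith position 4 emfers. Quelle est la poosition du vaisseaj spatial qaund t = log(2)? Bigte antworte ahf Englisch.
We must find the integral of our acceleration equation a(t) = 4·exp(t) 2 times. The antiderivative of acceleration, with v(0) = 4, gives velocity: v(t) = 4·exp(t). Taking ∫v(t)dt and applying x(0) = 4, we find x(t) = 4·exp(t). We have position x(t) = 4·exp(t). Substituting t = log(2): x(log(2)) = 8.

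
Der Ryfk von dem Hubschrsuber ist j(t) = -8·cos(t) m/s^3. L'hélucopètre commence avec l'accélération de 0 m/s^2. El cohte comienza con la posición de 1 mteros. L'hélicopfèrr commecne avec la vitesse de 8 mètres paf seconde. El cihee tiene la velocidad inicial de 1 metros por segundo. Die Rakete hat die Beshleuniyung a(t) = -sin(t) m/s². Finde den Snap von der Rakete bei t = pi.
Um dies zu lösen, müssen wir 2 Ableitungen unserer Gleichung für die Beschleunigung a(t) = -sin(t) nehmen. Mit d/dt von a(t) finden wir j(t) = -cos(t). Durch Ableiten von dem Ruck erhalten wir den Snap: s(t) = sin(t). Mit s(t) = sin(t) und Einsetzen von t = pi, finden wir s = 0.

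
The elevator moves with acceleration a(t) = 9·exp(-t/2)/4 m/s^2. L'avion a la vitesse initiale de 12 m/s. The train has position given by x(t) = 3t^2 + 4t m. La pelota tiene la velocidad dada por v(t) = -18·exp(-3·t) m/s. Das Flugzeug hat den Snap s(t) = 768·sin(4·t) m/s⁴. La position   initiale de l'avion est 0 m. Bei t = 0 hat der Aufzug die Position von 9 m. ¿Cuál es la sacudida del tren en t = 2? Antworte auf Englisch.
We must differentiate our position equation x(t) = 3·t^2 + 4·t 3 times. Taking d/dt of x(t), we find v(t) = 6·t + 4. The derivative of velocity gives acceleration: a(t) = 6. The derivative of acceleration gives jerk: j(t) = 0. We have jerk j(t) = 0. Substituting t = 2: j(2) = 0.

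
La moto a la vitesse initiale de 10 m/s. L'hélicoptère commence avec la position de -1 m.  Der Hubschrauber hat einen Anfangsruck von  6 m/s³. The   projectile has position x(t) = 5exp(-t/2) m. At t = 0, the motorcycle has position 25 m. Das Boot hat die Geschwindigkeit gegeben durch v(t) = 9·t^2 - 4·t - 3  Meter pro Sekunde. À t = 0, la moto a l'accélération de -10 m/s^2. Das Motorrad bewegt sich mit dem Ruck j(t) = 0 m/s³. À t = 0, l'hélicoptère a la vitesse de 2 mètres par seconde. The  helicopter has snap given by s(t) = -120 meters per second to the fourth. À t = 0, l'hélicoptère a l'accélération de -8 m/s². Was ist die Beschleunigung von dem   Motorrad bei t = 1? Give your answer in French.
Nous devons trouver l'intégrale de notre équation du jerk j(t) = 0 1 fois. La primitive du jerk, avec a(0) = -10, donne l'accélération: a(t) = -10. Nous avons l'accélération a(t) = -10. En substituant t = 1: a(1) = -10.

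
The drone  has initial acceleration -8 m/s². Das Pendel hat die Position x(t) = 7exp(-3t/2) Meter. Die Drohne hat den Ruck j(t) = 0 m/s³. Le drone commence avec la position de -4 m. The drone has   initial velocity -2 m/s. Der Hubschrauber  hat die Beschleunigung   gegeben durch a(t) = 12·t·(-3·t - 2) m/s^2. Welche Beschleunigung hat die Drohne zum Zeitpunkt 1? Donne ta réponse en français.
En partant du jerk j(t) = 0, nous prenons 1 intégrale. La primitive du jerk, avec a(0) = -8, donne l'accélération: a(t) = -8. De l'équation de l'accélération a(t) = -8, nous substituons t = 1 pour obtenir a = -8.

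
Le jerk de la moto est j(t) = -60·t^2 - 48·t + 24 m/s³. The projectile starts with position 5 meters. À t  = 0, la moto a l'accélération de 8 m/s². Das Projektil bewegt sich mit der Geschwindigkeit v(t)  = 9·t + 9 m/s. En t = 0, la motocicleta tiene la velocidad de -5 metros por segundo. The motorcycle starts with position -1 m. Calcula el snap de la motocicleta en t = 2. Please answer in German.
Um dies zu lösen, müssen wir 1 Ableitung unserer Gleichung für den Ruck j(t) = -60·t^2 - 48·t + 24 nehmen. Die Ableitung von dem Ruck ergibt den Snap: s(t) = -120·t - 48. Aus der Gleichung für den Snap s(t) = -120·t - 48, setzen wir t = 2 ein und erhalten s = -288.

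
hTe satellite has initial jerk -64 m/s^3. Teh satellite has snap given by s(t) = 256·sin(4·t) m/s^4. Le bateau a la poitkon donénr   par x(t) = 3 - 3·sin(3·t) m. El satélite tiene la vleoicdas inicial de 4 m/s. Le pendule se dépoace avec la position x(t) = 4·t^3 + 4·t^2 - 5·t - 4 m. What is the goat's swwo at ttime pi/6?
To solve this, we need to take 4 derivatives of our position equation x(t) = 3 - 3·sin(3·t). The derivative of position gives velocity: v(t) = -9·cos(3·t). The derivative of velocity gives acceleration: a(t) = 27·sin(3·t). The derivative of acceleration gives jerk: j(t) = 81·cos(3·t). Differentiating jerk, we get snap: s(t) = -243·sin(3·t). From the given snap equation s(t) = -243·sin(3·t), we substitute t = pi/6 to get s = -243.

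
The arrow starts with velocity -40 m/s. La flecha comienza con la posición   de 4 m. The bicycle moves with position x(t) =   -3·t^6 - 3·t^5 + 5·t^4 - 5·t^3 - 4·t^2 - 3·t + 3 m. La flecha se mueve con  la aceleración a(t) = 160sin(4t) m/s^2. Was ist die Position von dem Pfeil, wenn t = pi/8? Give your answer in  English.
We must find the integral of our acceleration equation a(t) = 160·sin(4·t) 2 times. Finding the antiderivative of a(t) and using v(0) = -40: v(t) = -40·cos(4·t). Taking ∫v(t)dt and applying x(0) = 4, we find x(t) = 4 - 10·sin(4·t). We have position x(t) = 4 - 10·sin(4·t). Substituting t = pi/8: x(pi/8) = -6.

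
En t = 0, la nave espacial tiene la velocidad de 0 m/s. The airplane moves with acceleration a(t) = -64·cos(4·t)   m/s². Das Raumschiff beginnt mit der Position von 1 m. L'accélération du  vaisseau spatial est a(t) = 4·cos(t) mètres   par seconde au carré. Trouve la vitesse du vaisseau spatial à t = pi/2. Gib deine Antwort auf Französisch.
Nous devons trouver l'intégrale de notre équation de l'accélération a(t) = 4·cos(t) 1 fois. L'intégrale de l'accélération est la vitesse. En utilisant v(0) = 0, nous obtenons v(t) = 4·sin(t). De l'équation de la vitesse v(t) = 4·sin(t), nous substituons t = pi/2 pour obtenir v = 4.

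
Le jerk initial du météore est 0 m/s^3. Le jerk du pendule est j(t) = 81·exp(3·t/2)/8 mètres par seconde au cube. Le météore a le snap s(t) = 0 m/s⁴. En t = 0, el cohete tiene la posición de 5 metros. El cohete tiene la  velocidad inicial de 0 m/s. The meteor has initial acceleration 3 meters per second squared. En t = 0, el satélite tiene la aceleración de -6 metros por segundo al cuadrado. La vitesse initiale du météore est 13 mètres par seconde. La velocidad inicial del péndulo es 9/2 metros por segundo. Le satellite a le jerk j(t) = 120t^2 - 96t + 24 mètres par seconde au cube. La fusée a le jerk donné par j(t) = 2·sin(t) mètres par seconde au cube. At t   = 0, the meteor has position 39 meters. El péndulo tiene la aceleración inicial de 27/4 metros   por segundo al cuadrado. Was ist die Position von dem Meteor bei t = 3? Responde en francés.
Nous devons trouver l'intégrale de notre équation du snap s(t) = 0 4 fois. L'intégrale du snap, avec j(0) = 0, donne le jerk: j(t) = 0. En intégrant le jerk et en utilisant la condition initiale a(0) = 3, nous obtenons a(t) = 3. La primitive de l'accélération, avec v(0) = 13, donne la vitesse: v(t) = 3·t + 13. L'intégrale de la vitesse, avec x(0) = 39, donne la position: x(t) = 3·t^2/2 + 13·t + 39. De l'équation de la position x(t) = 3·t^2/2 + 13·t + 39, nous substituons t = 3 pour obtenir x = 183/2.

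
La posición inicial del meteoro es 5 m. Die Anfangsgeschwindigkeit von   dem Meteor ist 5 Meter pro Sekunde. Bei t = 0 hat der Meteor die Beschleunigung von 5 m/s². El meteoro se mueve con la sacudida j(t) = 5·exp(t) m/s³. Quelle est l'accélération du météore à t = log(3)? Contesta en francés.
En partant du jerk j(t) = 5·exp(t), nous prenons 1 intégrale. En intégrant le jerk et en utilisant la condition initiale a(0) = 5, nous obtenons a(t) = 5·exp(t). De l'équation de l'accélération a(t) = 5·exp(t), nous substituons t = log(3) pour obtenir a = 15.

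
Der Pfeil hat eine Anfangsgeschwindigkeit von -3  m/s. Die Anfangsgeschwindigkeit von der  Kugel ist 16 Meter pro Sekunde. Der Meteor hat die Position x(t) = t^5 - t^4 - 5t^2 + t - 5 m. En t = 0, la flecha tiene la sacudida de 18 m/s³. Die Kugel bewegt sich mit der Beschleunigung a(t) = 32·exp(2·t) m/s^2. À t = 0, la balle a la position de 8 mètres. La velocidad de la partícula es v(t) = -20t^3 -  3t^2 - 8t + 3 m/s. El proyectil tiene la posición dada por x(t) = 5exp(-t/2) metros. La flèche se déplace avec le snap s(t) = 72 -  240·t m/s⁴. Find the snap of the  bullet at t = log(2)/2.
To solve this, we need to take 2 derivatives of our acceleration equation a(t) = 32·exp(2·t). Taking d/dt of a(t), we find j(t) = 64·exp(2·t). Differentiating jerk, we get snap: s(t) = 128·exp(2·t). From the given snap equation s(t) = 128·exp(2·t), we substitute t = log(2)/2 to get s = 256.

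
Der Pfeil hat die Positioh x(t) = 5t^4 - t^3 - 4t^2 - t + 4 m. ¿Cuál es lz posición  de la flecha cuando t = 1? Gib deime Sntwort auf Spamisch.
De la ecuación de la posición x(t) = 5·t^4 - t^3 - 4·t^2 - t + 4, sustituimos t = 1 para obtener x = 3.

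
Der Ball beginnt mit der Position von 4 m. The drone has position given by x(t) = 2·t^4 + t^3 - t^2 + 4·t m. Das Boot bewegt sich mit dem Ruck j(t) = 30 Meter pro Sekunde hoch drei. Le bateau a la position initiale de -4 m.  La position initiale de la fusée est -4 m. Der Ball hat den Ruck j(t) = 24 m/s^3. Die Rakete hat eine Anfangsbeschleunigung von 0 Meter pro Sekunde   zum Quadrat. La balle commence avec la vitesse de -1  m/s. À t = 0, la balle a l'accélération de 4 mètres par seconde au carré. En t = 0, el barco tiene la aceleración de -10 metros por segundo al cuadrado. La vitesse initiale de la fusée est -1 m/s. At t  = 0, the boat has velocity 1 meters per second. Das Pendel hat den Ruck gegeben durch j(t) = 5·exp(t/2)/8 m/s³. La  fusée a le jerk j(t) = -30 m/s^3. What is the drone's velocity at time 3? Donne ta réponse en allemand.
Wir müssen unsere Gleichung für die Position x(t) = 2·t^4 + t^3 - t^2 + 4·t 1-mal ableiten. Durch Ableiten von der Position erhalten wir die Geschwindigkeit: v(t) = 8·t^3 + 3·t^2 - 2·t + 4. Aus der Gleichung für die Geschwindigkeit v(t) = 8·t^3 + 3·t^2 - 2·t + 4, setzen wir t = 3 ein und erhalten v = 241.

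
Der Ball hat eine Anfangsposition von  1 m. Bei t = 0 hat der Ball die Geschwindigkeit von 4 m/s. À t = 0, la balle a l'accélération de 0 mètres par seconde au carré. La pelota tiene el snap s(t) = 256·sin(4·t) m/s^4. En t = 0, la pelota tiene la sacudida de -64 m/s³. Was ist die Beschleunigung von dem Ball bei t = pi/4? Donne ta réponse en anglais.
To find the answer, we compute 2 antiderivatives of s(t) = 256·sin(4·t). The antiderivative of snap is jerk. Using j(0) = -64, we get j(t) = -64·cos(4·t). Finding the antiderivative of j(t) and using a(0) = 0: a(t) = -16·sin(4·t). Using a(t) = -16·sin(4·t) and substituting t = pi/4, we find a = 0.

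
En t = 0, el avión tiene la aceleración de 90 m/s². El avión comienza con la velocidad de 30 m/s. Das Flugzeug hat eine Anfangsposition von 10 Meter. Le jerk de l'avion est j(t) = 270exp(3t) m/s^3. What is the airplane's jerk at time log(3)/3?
Using j(t) = 270·exp(3·t) and substituting t = log(3)/3, we find j = 810.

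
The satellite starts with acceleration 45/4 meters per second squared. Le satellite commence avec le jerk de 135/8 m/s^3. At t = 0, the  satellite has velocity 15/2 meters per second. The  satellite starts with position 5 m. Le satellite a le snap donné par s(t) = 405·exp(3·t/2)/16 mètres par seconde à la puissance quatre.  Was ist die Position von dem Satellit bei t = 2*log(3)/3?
Wir müssen unsere Gleichung für den Snap s(t) = 405·exp(3·t/2)/16 4-mal integrieren. Durch Integration von dem Snap und Verwendung der Anfangsbedingung j(0) = 135/8, erhalten wir j(t) = 135·exp(3·t/2)/8. Durch Integration von dem Ruck und Verwendung der Anfangsbedingung a(0) = 45/4, erhalten wir a(t) = 45·exp(3·t/2)/4. Das Integral von der Beschleunigung, mit v(0) = 15/2, ergibt die Geschwindigkeit: v(t) = 15·exp(3·t/2)/2. Mit ∫v(t)dt und Anwendung von x(0) = 5, finden wir x(t) = 5·exp(3·t/2). Wir haben die Position x(t) = 5·exp(3·t/2). Durch Einsetzen von t = 2*log(3)/3: x(2*log(3)/3) = 15.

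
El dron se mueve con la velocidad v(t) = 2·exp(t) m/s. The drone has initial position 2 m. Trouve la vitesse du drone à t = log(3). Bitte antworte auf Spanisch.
Usando v(t) = 2·exp(t) y sustituyendo t = log(3), encontramos v = 6.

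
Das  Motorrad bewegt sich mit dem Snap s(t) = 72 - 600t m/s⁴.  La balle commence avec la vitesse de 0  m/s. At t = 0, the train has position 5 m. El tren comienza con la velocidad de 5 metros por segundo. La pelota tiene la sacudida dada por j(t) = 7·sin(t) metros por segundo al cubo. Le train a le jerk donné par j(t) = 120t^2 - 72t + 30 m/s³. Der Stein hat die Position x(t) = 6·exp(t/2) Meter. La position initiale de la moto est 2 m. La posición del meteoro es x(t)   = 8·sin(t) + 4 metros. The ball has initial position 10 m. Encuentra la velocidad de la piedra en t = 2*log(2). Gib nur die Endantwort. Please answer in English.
At t = 2*log(2), v = 6.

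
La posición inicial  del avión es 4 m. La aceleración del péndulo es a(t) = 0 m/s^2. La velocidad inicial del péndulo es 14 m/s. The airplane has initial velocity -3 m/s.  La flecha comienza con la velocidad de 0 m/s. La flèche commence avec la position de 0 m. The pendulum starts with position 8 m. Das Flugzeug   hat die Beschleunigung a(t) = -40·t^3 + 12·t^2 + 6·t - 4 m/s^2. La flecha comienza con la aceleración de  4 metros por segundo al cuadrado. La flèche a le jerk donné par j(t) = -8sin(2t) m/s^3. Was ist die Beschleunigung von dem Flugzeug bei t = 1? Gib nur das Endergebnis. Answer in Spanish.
a(1) = -26.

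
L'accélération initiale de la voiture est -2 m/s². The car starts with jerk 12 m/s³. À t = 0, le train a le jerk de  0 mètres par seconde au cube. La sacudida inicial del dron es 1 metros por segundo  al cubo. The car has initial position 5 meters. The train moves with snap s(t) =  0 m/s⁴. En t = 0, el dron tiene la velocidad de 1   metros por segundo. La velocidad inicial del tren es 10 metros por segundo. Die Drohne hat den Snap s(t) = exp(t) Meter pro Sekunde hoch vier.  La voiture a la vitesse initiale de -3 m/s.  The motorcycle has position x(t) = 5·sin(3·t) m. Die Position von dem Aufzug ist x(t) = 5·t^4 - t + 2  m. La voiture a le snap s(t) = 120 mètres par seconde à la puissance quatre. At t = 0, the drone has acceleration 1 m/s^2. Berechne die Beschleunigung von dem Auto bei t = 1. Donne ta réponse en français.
Nous devons trouver l'intégrale de notre équation du snap s(t) = 120 2 fois. La primitive du snap est le jerk. En utilisant j(0) = 12, nous obtenons j(t) = 120·t + 12. En intégrant le jerk et en utilisant la condition initiale a(0) = -2, nous obtenons a(t) = 60·t^2 + 12·t - 2. De l'équation de l'accélération a(t) = 60·t^2 + 12·t - 2, nous substituons t = 1 pour obtenir a = 70.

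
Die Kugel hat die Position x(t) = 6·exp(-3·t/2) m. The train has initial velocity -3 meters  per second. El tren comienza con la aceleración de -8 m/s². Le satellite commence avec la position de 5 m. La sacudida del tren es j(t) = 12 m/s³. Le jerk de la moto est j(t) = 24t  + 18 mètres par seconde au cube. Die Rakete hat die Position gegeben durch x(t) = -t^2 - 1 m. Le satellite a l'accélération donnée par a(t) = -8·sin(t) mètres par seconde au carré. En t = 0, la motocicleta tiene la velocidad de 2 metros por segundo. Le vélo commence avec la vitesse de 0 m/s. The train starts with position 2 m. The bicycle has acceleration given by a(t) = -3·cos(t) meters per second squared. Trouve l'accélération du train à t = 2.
En partant du jerk j(t) = 12, nous prenons 1 intégrale. L'intégrale du jerk, avec a(0) = -8, donne l'accélération: a(t) = 12·t - 8. Nous avons l'accélération a(t) = 12·t - 8. En substituant t = 2: a(2) = 16.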